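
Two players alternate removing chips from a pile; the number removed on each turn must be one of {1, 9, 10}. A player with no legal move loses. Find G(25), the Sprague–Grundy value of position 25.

0

G(0) = 0
G(1) = mex{0} = 1
G(2) = mex{1} = 0
G(3) = mex{0} = 1
G(4) = mex{1} = 0
G(5) = mex{0} = 1
G(6) = mex{1} = 0
G(7) = mex{0} = 1
G(8) = mex{1} = 0
G(9) = mex{0,0} = 1
G(10) = mex{1,1,0} = 2
G(11) = mex{2,0,1} = 3
G(12) = mex{3,1,0} = 2
G(13) = mex{2,0,1} = 3
G(14) = mex{3,1,0} = 2
G(15) = mex{2,0,1} = 3
G(16) = mex{3,1,0} = 2
G(17) = mex{2,0,1} = 3
G(18) = mex{3,1,0} = 2
G(19) = mex{2,2,1} = 0
G(20) = mex{0,3,2} = 1
G(21) = mex{1,2,3} = 0
G(22) = mex{0,3,2} = 1
G(23) = mex{1,2,3} = 0
G(24) = mex{0,3,2} = 1
G(25) = mex{1,2,3} = 0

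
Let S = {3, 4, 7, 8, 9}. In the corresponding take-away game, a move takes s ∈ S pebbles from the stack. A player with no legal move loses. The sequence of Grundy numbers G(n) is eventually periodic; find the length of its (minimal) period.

G(0) = 0
G(1) = mex{} = 0
G(2) = mex{} = 0
G(3) = mex{0} = 1
G(4) = mex{0,0} = 1
G(5) = mex{0,0} = 1
G(6) = mex{1,0} = 2
G(7) = mex{1,1,0} = 2
G(8) = mex{1,1,0,0} = 2
G(9) = mex{2,1,0,0,0} = 3
G(10) = mex{2,2,1,0,0} = 3
G(11) = mex{2,2,1,1,0} = 3
G(12) = mex{3,2,1,1,1} = 0
G(13) = mex{3,3,2,1,1} = 0
G(14) = mex{3,3,2,2,1} = 0
G(15) = mex{0,3,2,2,2} = 1
G(16) = mex{0,0,3,2,2} = 1
G(17) = mex{0,0,3,3,2} = 1
G(18) = mex{1,0,3,3,3} = 2
G(19) = mex{1,1,0,3,3} = 2
G(20) = mex{1,1,0,0,3} = 2
G(21) = mex{2,1,0,0,0} = 3
G(22) = mex{2,2,1,0,0} = 3
G(23) = mex{2,2,1,1,0} = 3
G(24) = mex{3,2,1,1,1} = 0
G(25) = mex{3,3,2,1,1} = 0
G(n+12) = G(n) holds for n = 0,…,8 (a full window of length max(S) = 9), so the sequence is purely periodic with period 12.

12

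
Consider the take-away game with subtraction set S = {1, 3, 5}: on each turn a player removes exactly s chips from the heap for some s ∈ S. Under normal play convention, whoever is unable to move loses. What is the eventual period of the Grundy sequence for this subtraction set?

n :  0  1  2  3  4  5  6  7  8  9 10 11 12 13 14
G :  0  1  0  1  0  1  0  1  0  1  0  1  0  1  0
G(n+2) = G(n) holds for n = 0,…,4 (a full window of length max(S) = 5), so the sequence is purely periodic with period 2.

2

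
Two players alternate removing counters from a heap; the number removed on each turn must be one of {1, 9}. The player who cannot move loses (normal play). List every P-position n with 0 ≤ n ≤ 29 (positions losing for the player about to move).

G(0) = 0
G(1) = mex{0} = 1
G(2) = mex{1} = 0
G(3) = mex{0} = 1
G(4) = mex{1} = 0
G(5) = mex{0} = 1
G(6) = mex{1} = 0
G(7) = mex{0} = 1
G(8) = mex{1} = 0
G(9) = mex{0,0} = 1
G(10) = mex{1,1} = 0
G(11) = mex{0,0} = 1
G(12) = mex{1,1} = 0
G(13) = mex{0,0} = 1
G(14) = mex{1,1} = 0
G(15) = mex{0,0} = 1
G(16) = mex{1,1} = 0
G(17) = mex{0,0} = 1
G(18) = mex{1,1} = 0
G(19) = mex{0,0} = 1
G(20) = mex{1,1} = 0
G(21) = mex{0,0} = 1
G(22) = mex{1,1} = 0
G(23) = mex{0,0} = 1
G(24) = mex{1,1} = 0
G(25) = mex{0,0} = 1
G(26) = mex{1,1} = 0
G(27) = mex{0,0} = 1
G(28) = mex{1,1} = 0
G(29) = mex{0,0} = 1
P-positions are exactly the n with G(n) = 0.

0, 2, 4, 6, 8, 10, 12, 14, 16, 18, 20, 22, 24, 26, 28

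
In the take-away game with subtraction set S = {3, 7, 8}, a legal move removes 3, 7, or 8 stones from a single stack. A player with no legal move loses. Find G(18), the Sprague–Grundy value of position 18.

2

n :  0  1  2  3  4  5  6  7  8  9 10 11 12 13 14 15 16 17 18
G :  0  0  0  1  1  1  0  2  2  1  3  0  0  2  1  1  0  0  2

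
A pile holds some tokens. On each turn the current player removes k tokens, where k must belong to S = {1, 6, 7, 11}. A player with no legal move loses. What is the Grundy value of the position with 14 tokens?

n :  0  1  2  3  4  5  6  7  8  9 10 11 12 13 14
G :  0  1  0  1  0  1  2  3  2  3  2  3  0  1  0

0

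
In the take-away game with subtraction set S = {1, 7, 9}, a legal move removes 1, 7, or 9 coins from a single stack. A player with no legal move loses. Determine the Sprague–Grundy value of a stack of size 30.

0

G(0) = 0
G(1) = mex{0} = 1
G(2) = mex{1} = 0
G(3) = mex{0} = 1
G(4) = mex{1} = 0
G(5) = mex{0} = 1
G(6) = mex{1} = 0
G(7) = mex{0,0} = 1
G(8) = mex{1,1} = 0
G(9) = mex{0,0,0} = 1
G(10) = mex{1,1,1} = 0
G(11) = mex{0,0,0} = 1
G(12) = mex{1,1,1} = 0
G(13) = mex{0,0,0} = 1
G(14) = mex{1,1,1} = 0
G(15) = mex{0,0,0} = 1
G(16) = mex{1,1,1} = 0
G(17) = mex{0,0,0} = 1
G(18) = mex{1,1,1} = 0
G(19) = mex{0,0,0} = 1
G(20) = mex{1,1,1} = 0
G(21) = mex{0,0,0} = 1
G(22) = mex{1,1,1} = 0
G(23) = mex{0,0,0} = 1
G(24) = mex{1,1,1} = 0
G(25) = mex{0,0,0} = 1
G(26) = mex{1,1,1} = 0
G(27) = mex{0,0,0} = 1
G(28) = mex{1,1,1} = 0
G(29) = mex{0,0,0} = 1
G(30) = mex{1,1,1} = 0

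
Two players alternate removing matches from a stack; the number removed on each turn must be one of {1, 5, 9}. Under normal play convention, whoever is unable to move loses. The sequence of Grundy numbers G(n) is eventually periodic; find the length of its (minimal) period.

2

G(0) = 0
G(1) = mex{0} = 1
G(2) = mex{1} = 0
G(3) = mex{0} = 1
G(4) = mex{1} = 0
G(5) = mex{0,0} = 1
G(6) = mex{1,1} = 0
G(7) = mex{0,0} = 1
G(8) = mex{1,1} = 0
G(9) = mex{0,0,0} = 1
G(10) = mex{1,1,1} = 0
G(11) = mex{0,0,0} = 1
G(12) = mex{1,1,1} = 0
G(13) = mex{0,0,0} = 1
G(14) = mex{1,1,1} = 0
G(n+2) = G(n) holds for n = 0,…,8 (a full window of length max(S) = 9), so the sequence is purely periodic with period 2.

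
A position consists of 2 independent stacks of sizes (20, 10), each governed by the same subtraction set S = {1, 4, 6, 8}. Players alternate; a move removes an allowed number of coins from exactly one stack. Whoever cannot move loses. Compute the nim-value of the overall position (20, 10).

All stacks use S = {1, 4, 6, 8}:
G(0) = 0
G(1) = mex{0} = 1
G(2) = mex{1} = 0
G(3) = mex{0} = 1
G(4) = mex{1,0} = 2
G(5) = mex{2,1} = 0
G(6) = mex{0,0,0} = 1
G(7) = mex{1,1,1} = 0
G(8) = mex{0,2,0,0} = 1
G(9) = mex{1,0,1,1} = 2
G(10) = mex{2,1,2,0} = 3
G(11) = mex{3,0,0,1} = 2
G(12) = mex{2,1,1,2} = 0
G(13) = mex{0,2,0,0} = 1
G(14) = mex{1,3,1,1} = 0
G(15) = mex{0,2,2,0} = 1
G(16) = mex{1,0,3,1} = 2
G(17) = mex{2,1,2,2} = 0
G(18) = mex{0,0,0,3} = 1
G(19) = mex{1,1,1,2} = 0
G(20) = mex{0,2,0,0} = 1
Stack A: G(20) = 1.
Stack B: G(10) = 3.
Combined Grundy value = 1 ⊕ 3 = 2.

2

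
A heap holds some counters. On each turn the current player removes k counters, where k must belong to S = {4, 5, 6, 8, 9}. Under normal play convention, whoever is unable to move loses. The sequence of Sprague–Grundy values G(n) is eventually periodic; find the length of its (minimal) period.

13

G(0) = 0
G(1) = mex{} = 0
G(2) = mex{} = 0
G(3) = mex{} = 0
G(4) = mex{0} = 1
G(5) = mex{0,0} = 1
G(6) = mex{0,0,0} = 1
G(7) = mex{0,0,0} = 1
G(8) = mex{1,0,0,0} = 2
G(9) = mex{1,1,0,0,0} = 2
G(10) = mex{1,1,1,0,0} = 2
G(11) = mex{1,1,1,0,0} = 2
G(12) = mex{2,1,1,1,0} = 3
G(13) = mex{2,2,1,1,1} = 0
G(14) = mex{2,2,2,1,1} = 0
G(15) = mex{2,2,2,1,1} = 0
G(16) = mex{3,2,2,2,1} = 0
G(17) = mex{0,3,2,2,2} = 1
G(18) = mex{0,0,3,2,2} = 1
G(19) = mex{0,0,0,2,2} = 1
G(20) = mex{0,0,0,3,2} = 1
G(21) = mex{1,0,0,0,3} = 2
G(22) = mex{1,1,0,0,0} = 2
G(23) = mex{1,1,1,0,0} = 2
G(24) = mex{1,1,1,0,0} = 2
G(25) = mex{2,1,1,1,0} = 3
G(26) = mex{2,2,1,1,1} = 0
G(27) = mex{2,2,2,1,1} = 0
G(n+13) = G(n) holds for n = 0,…,8 (a full window of length max(S) = 9), so the sequence is purely periodic with period 13.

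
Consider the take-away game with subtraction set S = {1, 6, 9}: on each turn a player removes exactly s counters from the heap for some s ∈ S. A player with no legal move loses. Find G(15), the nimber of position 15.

1

G(0) = 0
G(1) = mex{0} = 1
G(2) = mex{1} = 0
G(3) = mex{0} = 1
G(4) = mex{1} = 0
G(5) = mex{0} = 1
G(6) = mex{1,0} = 2
G(7) = mex{2,1} = 0
G(8) = mex{0,0} = 1
G(9) = mex{1,1,0} = 2
G(10) = mex{2,0,1} = 3
G(11) = mex{3,1,0} = 2
G(12) = mex{2,2,1} = 0
G(13) = mex{0,0,0} = 1
G(14) = mex{1,1,1} = 0
G(15) = mex{0,2,2} = 1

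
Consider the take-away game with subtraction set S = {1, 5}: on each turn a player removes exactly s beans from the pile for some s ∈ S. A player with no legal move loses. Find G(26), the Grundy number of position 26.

0

G(0) = 0
G(1) = mex{0} = 1
G(2) = mex{1} = 0
G(3) = mex{0} = 1
G(4) = mex{1} = 0
G(5) = mex{0,0} = 1
G(6) = mex{1,1} = 0
G(7) = mex{0,0} = 1
G(8) = mex{1,1} = 0
G(9) = mex{0,0} = 1
G(10) = mex{1,1} = 0
G(11) = mex{0,0} = 1
G(12) = mex{1,1} = 0
G(13) = mex{0,0} = 1
G(14) = mex{1,1} = 0
G(15) = mex{0,0} = 1
G(16) = mex{1,1} = 0
G(17) = mex{0,0} = 1
G(18) = mex{1,1} = 0
G(19) = mex{0,0} = 1
G(20) = mex{1,1} = 0
G(21) = mex{0,0} = 1
G(22) = mex{1,1} = 0
G(23) = mex{0,0} = 1
G(24) = mex{1,1} = 0
G(25) = mex{0,0} = 1
G(26) = mex{1,1} = 0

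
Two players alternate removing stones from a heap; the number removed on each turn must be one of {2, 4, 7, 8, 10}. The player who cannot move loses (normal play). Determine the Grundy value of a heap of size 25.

2

G(0) = 0
G(1) = mex{} = 0
G(2) = mex{0} = 1
G(3) = mex{0} = 1
G(4) = mex{1,0} = 2
G(5) = mex{1,0} = 2
G(6) = mex{2,1} = 0
G(7) = mex{2,1,0} = 3
G(8) = mex{0,2,0,0} = 1
G(9) = mex{3,2,1,0} = 4
G(10) = mex{1,0,1,1,0} = 2
G(11) = mex{4,3,2,1,0} = 5
G(12) = mex{2,1,2,2,1} = 0
G(13) = mex{5,4,0,2,1} = 3
G(14) = mex{0,2,3,0,2} = 1
G(15) = mex{3,5,1,3,2} = 0
G(16) = mex{1,0,4,1,0} = 2
G(17) = mex{0,3,2,4,3} = 1
G(18) = mex{2,1,5,2,1} = 0
G(19) = mex{1,0,0,5,4} = 2
G(20) = mex{0,2,3,0,2} = 1
G(21) = mex{2,1,1,3,5} = 0
G(22) = mex{1,0,0,1,0} = 2
G(23) = mex{0,2,2,0,3} = 1
G(24) = mex{2,1,1,2,1} = 0
G(25) = mex{1,0,0,1,0} = 2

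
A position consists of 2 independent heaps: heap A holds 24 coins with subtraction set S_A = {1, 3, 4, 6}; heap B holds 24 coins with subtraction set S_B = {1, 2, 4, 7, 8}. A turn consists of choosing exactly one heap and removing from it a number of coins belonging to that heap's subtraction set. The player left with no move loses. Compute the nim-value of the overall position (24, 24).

1

Heap A, S = {1, 3, 4, 6}:
G(0) = 0
G(1) = mex{0} = 1
G(2) = mex{1} = 0
G(3) = mex{0,0} = 1
G(4) = mex{1,1,0} = 2
G(5) = mex{2,0,1} = 3
G(6) = mex{3,1,0,0} = 2
G(7) = mex{2,2,1,1} = 0
G(8) = mex{0,3,2,0} = 1
G(9) = mex{1,2,3,1} = 0
G(10) = mex{0,0,2,2} = 1
G(11) = mex{1,1,0,3} = 2
G(12) = mex{2,0,1,2} = 3
G(13) = mex{3,1,0,0} = 2
G(14) = mex{2,2,1,1} = 0
G(15) = mex{0,3,2,0} = 1
G(16) = mex{1,2,3,1} = 0
G(17) = mex{0,0,2,2} = 1
G(18) = mex{1,1,0,3} = 2
G(19) = mex{2,0,1,2} = 3
G(20) = mex{3,1,0,0} = 2
G(21) = mex{2,2,1,1} = 0
G(22) = mex{0,3,2,0} = 1
G(23) = mex{1,2,3,1} = 0
G(24) = mex{0,0,2,2} = 1
G_A(24) = 1.
Heap B, S = {1, 2, 4, 7, 8}:
n :  0  1  2  3  4  5  6  7  8  9 10 11 12 13 14 15 16 17 18 19 20 21 22 23 24
G :  0  1  2  0  1  2  0  1  2  0  1  2  0  1  2  0  1  2  0  1  2  0  1  2  0
G_B(24) = 0.
Combined Grundy value = 1 ⊕ 0 = 1.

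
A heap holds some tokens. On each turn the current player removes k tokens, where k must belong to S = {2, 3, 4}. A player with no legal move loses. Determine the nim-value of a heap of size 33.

1

G(0) = 0
G(1) = mex{} = 0
G(2) = mex{0} = 1
G(3) = mex{0,0} = 1
G(4) = mex{1,0,0} = 2
G(5) = mex{1,1,0} = 2
G(6) = mex{2,1,1} = 0
G(7) = mex{2,2,1} = 0
G(8) = mex{0,2,2} = 1
G(9) = mex{0,0,2} = 1
G(10) = mex{1,0,0} = 2
G(11) = mex{1,1,0} = 2
G(12) = mex{2,1,1} = 0
G(13) = mex{2,2,1} = 0
G(14) = mex{0,2,2} = 1
G(15) = mex{0,0,2} = 1
G(16) = mex{1,0,0} = 2
G(17) = mex{1,1,0} = 2
G(18) = mex{2,1,1} = 0
G(19) = mex{2,2,1} = 0
G(20) = mex{0,2,2} = 1
G(21) = mex{0,0,2} = 1
G(22) = mex{1,0,0} = 2
G(23) = mex{1,1,0} = 2
G(24) = mex{2,1,1} = 0
G(25) = mex{2,2,1} = 0
G(26) = mex{0,2,2} = 1
G(27) = mex{0,0,2} = 1
G(28) = mex{1,0,0} = 2
G(29) = mex{1,1,0} = 2
G(30) = mex{2,1,1} = 0
G(31) = mex{2,2,1} = 0
G(32) = mex{0,2,2} = 1
G(33) = mex{0,0,2} = 1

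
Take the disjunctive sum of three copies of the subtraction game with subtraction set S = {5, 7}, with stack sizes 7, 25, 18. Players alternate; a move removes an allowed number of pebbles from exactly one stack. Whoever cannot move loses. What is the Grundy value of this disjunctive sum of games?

0

All stacks use S = {5, 7}:
G(0) = 0
G(1) = mex{} = 0
G(2) = mex{} = 0
G(3) = mex{} = 0
G(4) = mex{} = 0
G(5) = mex{0} = 1
G(6) = mex{0} = 1
G(7) = mex{0,0} = 1
G(8) = mex{0,0} = 1
G(9) = mex{0,0} = 1
G(10) = mex{1,0} = 2
G(11) = mex{1,0} = 2
G(12) = mex{1,1} = 0
G(13) = mex{1,1} = 0
G(14) = mex{1,1} = 0
G(15) = mex{2,1} = 0
G(16) = mex{2,1} = 0
G(17) = mex{0,2} = 1
G(18) = mex{0,2} = 1
G(19) = mex{0,0} = 1
G(20) = mex{0,0} = 1
G(21) = mex{0,0} = 1
G(22) = mex{1,0} = 2
G(23) = mex{1,0} = 2
G(24) = mex{1,1} = 0
G(25) = mex{1,1} = 0
Stack A: G(7) = 1.
Stack B: G(25) = 0.
Stack C: G(18) = 1.
Combined Grundy value = 1 ⊕ 0 ⊕ 1 = 0.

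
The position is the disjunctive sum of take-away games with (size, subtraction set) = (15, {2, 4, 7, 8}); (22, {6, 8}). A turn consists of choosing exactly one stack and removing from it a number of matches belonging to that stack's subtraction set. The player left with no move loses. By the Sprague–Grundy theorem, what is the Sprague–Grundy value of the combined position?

Stack A, S = {2, 4, 7, 8}:
G(0) = 0
G(1) = mex{} = 0
G(2) = mex{0} = 1
G(3) = mex{0} = 1
G(4) = mex{1,0} = 2
G(5) = mex{1,0} = 2
G(6) = mex{2,1} = 0
G(7) = mex{2,1,0} = 3
G(8) = mex{0,2,0,0} = 1
G(9) = mex{3,2,1,0} = 4
G(10) = mex{1,0,1,1} = 2
G(11) = mex{4,3,2,1} = 0
G(12) = mex{2,1,2,2} = 0
G(13) = mex{0,4,0,2} = 1
G(14) = mex{0,2,3,0} = 1
G(15) = mex{1,0,1,3} = 2
G_A(15) = 2.
Stack B, S = {6, 8}:
n :  0  1  2  3  4  5  6  7  8  9 10 11 12 13 14 15 16 17 18 19 20 21 22
G :  0  0  0  0  0  0  1  1  1  1  1  1  2  2  0  0  0  0  0  0  1  1  1
G_B(22) = 1.
Combined Grundy value = 2 ⊕ 1 = 3.

3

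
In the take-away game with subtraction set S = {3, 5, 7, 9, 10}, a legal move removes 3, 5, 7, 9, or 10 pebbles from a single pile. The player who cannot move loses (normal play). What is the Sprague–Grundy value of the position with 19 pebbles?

2

n :  0  1  2  3  4  5  6  7  8  9 10 11 12 13 14 15 16 17 18 19
G :  0  0  0  1  1  1  2  2  2  3  3  3  4  0  0  0  1  1  1  2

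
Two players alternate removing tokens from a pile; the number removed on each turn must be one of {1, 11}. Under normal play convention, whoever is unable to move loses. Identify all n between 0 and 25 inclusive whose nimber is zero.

0, 2, 4, 6, 8, 10, 12, 14, 16, 18, 20, 22, 24

n :  0  1  2  3  4  5  6  7  8  9 10 11 12 13 14 15 16 17 18 19 20 21 22 23 24 25
G :  0  1  0  1  0  1  0  1  0  1  0  1  0  1  0  1  0  1  0  1  0  1  0  1  0  1
P-positions are exactly the n with G(n) = 0.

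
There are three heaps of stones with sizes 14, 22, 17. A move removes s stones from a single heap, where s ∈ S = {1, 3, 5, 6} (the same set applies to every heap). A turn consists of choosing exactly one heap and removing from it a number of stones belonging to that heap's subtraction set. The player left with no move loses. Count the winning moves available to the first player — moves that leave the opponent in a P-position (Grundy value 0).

All heaps use S = {1, 3, 5, 6}:
n :  0  1  2  3  4  5  6  7  8  9 10 11 12 13 14 15 16 17 18 19 20 21 22
G :  0  1  0  1  0  1  2  3  2  3  2  0  1  0  1  0  1  2  3  2  3  2  0
Heap A: G(14) = 1.
Heap B: G(22) = 0.
Heap C: G(17) = 2.
Combined Grundy value = 1 ⊕ 0 ⊕ 2 = 3.
A winning move leaves total XOR = 0, i.e. changes one component's Grundy value g to g ⊕ X where X is the current total.
Heap A: need g' = 1⊕3 = 2. Options: 14−1→G=0, 14−3→G=0, 14−5→G=3, 14−6→G=2. Hits: 1.
Heap B: need g' = 0⊕3 = 3. Options: 22−1→G=2, 22−3→G=2, 22−5→G=2, 22−6→G=1. Hits: 0.
Heap C: need g' = 2⊕3 = 1. Options: 17−1→G=1, 17−3→G=1, 17−5→G=1, 17−6→G=0. Hits: 3.

4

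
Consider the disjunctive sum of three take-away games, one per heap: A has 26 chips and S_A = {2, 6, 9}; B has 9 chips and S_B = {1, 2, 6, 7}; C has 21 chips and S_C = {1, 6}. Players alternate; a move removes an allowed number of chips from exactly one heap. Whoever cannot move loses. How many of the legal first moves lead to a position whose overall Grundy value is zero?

2

Heap A, S = {2, 6, 9}:
G(0) = 0
G(1) = mex{} = 0
G(2) = mex{0} = 1
G(3) = mex{0} = 1
G(4) = mex{1} = 0
G(5) = mex{1} = 0
G(6) = mex{0,0} = 1
G(7) = mex{0,0} = 1
G(8) = mex{1,1} = 0
G(9) = mex{1,1,0} = 2
G(10) = mex{0,0,0} = 1
G(11) = mex{2,0,1} = 3
G(12) = mex{1,1,1} = 0
G(13) = mex{3,1,0} = 2
G(14) = mex{0,0,0} = 1
G(15) = mex{2,2,1} = 0
G(16) = mex{1,1,1} = 0
G(17) = mex{0,3,0} = 1
G(18) = mex{0,0,2} = 1
G(19) = mex{1,2,1} = 0
G(20) = mex{1,1,3} = 0
G(21) = mex{0,0,0} = 1
G(22) = mex{0,0,2} = 1
G(23) = mex{1,1,1} = 0
G(24) = mex{1,1,0} = 2
G(25) = mex{0,0,0} = 1
G(26) = mex{2,0,1} = 3
G_A(26) = 3.
Heap B, S = {1, 2, 6, 7}:
G(0) = 0
G(1) = mex{0} = 1
G(2) = mex{1,0} = 2
G(3) = mex{2,1} = 0
G(4) = mex{0,2} = 1
G(5) = mex{1,0} = 2
G(6) = mex{2,1,0} = 3
G(7) = mex{3,2,1,0} = 4
G(8) = mex{4,3,2,1} = 0
G(9) = mex{0,4,0,2} = 1
G_B(9) = 1.
Heap C, S = {1, 6}:
G(0) = 0
G(1) = mex{0} = 1
G(2) = mex{1} = 0
G(3) = mex{0} = 1
G(4) = mex{1} = 0
G(5) = mex{0} = 1
G(6) = mex{1,0} = 2
G(7) = mex{2,1} = 0
G(8) = mex{0,0} = 1
G(9) = mex{1,1} = 0
G(10) = mex{0,0} = 1
G(11) = mex{1,1} = 0
G(12) = mex{0,2} = 1
G(13) = mex{1,0} = 2
G(14) = mex{2,1} = 0
G(15) = mex{0,0} = 1
G(16) = mex{1,1} = 0
G(17) = mex{0,0} = 1
G(18) = mex{1,1} = 0
G(19) = mex{0,2} = 1
G(20) = mex{1,0} = 2
G(21) = mex{2,1} = 0
G_C(21) = 0.
Combined Grundy value = 3 ⊕ 1 ⊕ 0 = 2.
A winning move leaves total XOR = 0, i.e. changes one component's Grundy value g to g ⊕ X where X is the current total.
Heap A: need g' = 3⊕2 = 1. Options: 26−2→G=2, 26−6→G=0, 26−9→G=1. Hits: 1.
Heap B: need g' = 1⊕2 = 3. Options: 9−1→G=0, 9−2→G=4, 9−6→G=0, 9−7→G=2. Hits: 0.
Heap C: need g' = 0⊕2 = 2. Options: 21−1→G=2, 21−6→G=1. Hits: 1.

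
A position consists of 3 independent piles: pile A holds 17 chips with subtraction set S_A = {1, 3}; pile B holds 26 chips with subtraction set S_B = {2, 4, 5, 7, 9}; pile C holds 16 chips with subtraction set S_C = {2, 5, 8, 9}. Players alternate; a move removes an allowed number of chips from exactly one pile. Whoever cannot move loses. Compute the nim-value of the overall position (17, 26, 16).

Pile A, S = {1, 3}:
G(0) = 0
G(1) = mex{0} = 1
G(2) = mex{1} = 0
G(3) = mex{0,0} = 1
G(4) = mex{1,1} = 0
G(5) = mex{0,0} = 1
G(6) = mex{1,1} = 0
G(7) = mex{0,0} = 1
G(8) = mex{1,1} = 0
G(9) = mex{0,0} = 1
G(10) = mex{1,1} = 0
G(11) = mex{0,0} = 1
G(12) = mex{1,1} = 0
G(13) = mex{0,0} = 1
G(14) = mex{1,1} = 0
G(15) = mex{0,0} = 1
G(16) = mex{1,1} = 0
G(17) = mex{0,0} = 1
G_A(17) = 1.
Pile B, S = {2, 4, 5, 7, 9}:
n :  0  1  2  3  4  5  6  7  8  9 10 11 12 13 14 15 16 17 18 19 20 21 22 23 24 25 26
G :  0  0  1  1  2  2  3  3  4  4  5  0  0  1  1  2  2  3  3  4  4  5  0  0  1  1  2
G_B(26) = 2.
Pile C, S = {2, 5, 8, 9}:
G(0) = 0
G(1) = mex{} = 0
G(2) = mex{0} = 1
G(3) = mex{0} = 1
G(4) = mex{1} = 0
G(5) = mex{1,0} = 2
G(6) = mex{0,0} = 1
G(7) = mex{2,1} = 0
G(8) = mex{1,1,0} = 2
G(9) = mex{0,0,0,0} = 1
G(10) = mex{2,2,1,0} = 3
G(11) = mex{1,1,1,1} = 0
G(12) = mex{3,0,0,1} = 2
G(13) = mex{0,2,2,0} = 1
G(14) = mex{2,1,1,2} = 0
G(15) = mex{1,3,0,1} = 2
G(16) = mex{0,0,2,0} = 1
G_C(16) = 1.
Combined Grundy value = 1 ⊕ 2 ⊕ 1 = 2.

2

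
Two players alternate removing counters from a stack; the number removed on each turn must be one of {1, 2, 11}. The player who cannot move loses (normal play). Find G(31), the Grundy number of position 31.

G(0) = 0
G(1) = mex{0} = 1
G(2) = mex{1,0} = 2
G(3) = mex{2,1} = 0
G(4) = mex{0,2} = 1
G(5) = mex{1,0} = 2
G(6) = mex{2,1} = 0
G(7) = mex{0,2} = 1
G(8) = mex{1,0} = 2
G(9) = mex{2,1} = 0
G(10) = mex{0,2} = 1
G(11) = mex{1,0,0} = 2
G(12) = mex{2,1,1} = 0
G(13) = mex{0,2,2} = 1
G(14) = mex{1,0,0} = 2
G(15) = mex{2,1,1} = 0
G(16) = mex{0,2,2} = 1
G(17) = mex{1,0,0} = 2
G(18) = mex{2,1,1} = 0
G(19) = mex{0,2,2} = 1
G(20) = mex{1,0,0} = 2
G(21) = mex{2,1,1} = 0
G(22) = mex{0,2,2} = 1
G(23) = mex{1,0,0} = 2
G(24) = mex{2,1,1} = 0
G(25) = mex{0,2,2} = 1
G(26) = mex{1,0,0} = 2
G(27) = mex{2,1,1} = 0
G(28) = mex{0,2,2} = 1
G(29) = mex{1,0,0} = 2
G(30) = mex{2,1,1} = 0
G(31) = mex{0,2,2} = 1

1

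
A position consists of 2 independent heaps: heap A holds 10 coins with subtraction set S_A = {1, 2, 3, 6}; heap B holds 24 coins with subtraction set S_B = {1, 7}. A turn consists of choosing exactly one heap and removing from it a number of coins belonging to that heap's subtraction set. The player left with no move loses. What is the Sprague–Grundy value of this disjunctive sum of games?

Heap A, S = {1, 2, 3, 6}:
n :  0  1  2  3  4  5  6  7  8  9 10
G :  0  1  2  3  0  1  2  3  0  1  2
G_A(10) = 2.
Heap B, S = {1, 7}:
G(0) = 0
G(1) = mex{0} = 1
G(2) = mex{1} = 0
G(3) = mex{0} = 1
G(4) = mex{1} = 0
G(5) = mex{0} = 1
G(6) = mex{1} = 0
G(7) = mex{0,0} = 1
G(8) = mex{1,1} = 0
G(9) = mex{0,0} = 1
G(10) = mex{1,1} = 0
G(11) = mex{0,0} = 1
G(12) = mex{1,1} = 0
G(13) = mex{0,0} = 1
G(14) = mex{1,1} = 0
G(15) = mex{0,0} = 1
G(16) = mex{1,1} = 0
G(17) = mex{0,0} = 1
G(18) = mex{1,1} = 0
G(19) = mex{0,0} = 1
G(20) = mex{1,1} = 0
G(21) = mex{0,0} = 1
G(22) = mex{1,1} = 0
G(23) = mex{0,0} = 1
G(24) = mex{1,1} = 0
G_B(24) = 0.
Combined Grundy value = 2 ⊕ 0 = 2.

2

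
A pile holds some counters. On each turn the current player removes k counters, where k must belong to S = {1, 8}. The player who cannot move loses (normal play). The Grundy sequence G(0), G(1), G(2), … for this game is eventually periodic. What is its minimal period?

9

n :  0  1  2  3  4  5  6  7  8  9 10 11 12 13 14 15 16 17 18 19
G :  0  1  0  1  0  1  0  1  2  0  1  0  1  0  1  0  1  2  0  1
G(n+9) = G(n) holds for n = 0,…,7 (a full window of length max(S) = 8), so the sequence is purely periodic with period 9.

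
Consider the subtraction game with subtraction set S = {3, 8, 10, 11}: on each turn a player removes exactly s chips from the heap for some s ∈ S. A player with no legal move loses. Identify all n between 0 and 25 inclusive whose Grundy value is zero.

G(0) = 0
G(1) = mex{} = 0
G(2) = mex{} = 0
G(3) = mex{0} = 1
G(4) = mex{0} = 1
G(5) = mex{0} = 1
G(6) = mex{1} = 0
G(7) = mex{1} = 0
G(8) = mex{1,0} = 2
G(9) = mex{0,0} = 1
G(10) = mex{0,0,0} = 1
G(11) = mex{2,1,0,0} = 3
G(12) = mex{1,1,0,0} = 2
G(13) = mex{1,1,1,0} = 2
G(14) = mex{3,0,1,1} = 2
G(15) = mex{2,0,1,1} = 3
G(16) = mex{2,2,0,1} = 3
G(17) = mex{2,1,0,0} = 3
G(18) = mex{3,1,2,0} = 4
G(19) = mex{3,3,1,2} = 0
G(20) = mex{3,2,1,1} = 0
G(21) = mex{4,2,3,1} = 0
G(22) = mex{0,2,2,3} = 1
G(23) = mex{0,3,2,2} = 1
G(24) = mex{0,3,2,2} = 1
G(25) = mex{1,3,3,2} = 0
P-positions are exactly the n with G(n) = 0.

0, 1, 2, 6, 7, 19, 20, 21, 25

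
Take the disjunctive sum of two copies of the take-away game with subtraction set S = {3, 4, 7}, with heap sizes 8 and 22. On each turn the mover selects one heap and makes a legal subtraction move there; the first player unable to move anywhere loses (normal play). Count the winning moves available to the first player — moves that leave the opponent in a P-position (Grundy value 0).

All heaps use S = {3, 4, 7}:
n :  0  1  2  3  4  5  6  7  8  9 10 11 12 13 14 15 16 17 18 19 20 21 22
G :  0  0  0  1  1  1  2  2  2  3  0  0  0  1  1  1  2  2  2  3  0  0  0
Heap A: G(8) = 2.
Heap B: G(22) = 0.
Combined Grundy value = 2 ⊕ 0 = 2.
A winning move leaves total XOR = 0, i.e. changes one component's Grundy value g to g ⊕ X where X is the current total.
Heap A: need g' = 2⊕2 = 0. Options: 8−3→G=1, 8−4→G=1, 8−7→G=0. Hits: 1.
Heap B: need g' = 0⊕2 = 2. Options: 22−3→G=3, 22−4→G=2, 22−7→G=1. Hits: 1.

2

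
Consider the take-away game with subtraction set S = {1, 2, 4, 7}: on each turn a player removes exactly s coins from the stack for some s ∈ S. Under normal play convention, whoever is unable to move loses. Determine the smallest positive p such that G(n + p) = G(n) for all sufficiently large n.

G(0) = 0
G(1) = mex{0} = 1
G(2) = mex{1,0} = 2
G(3) = mex{2,1} = 0
G(4) = mex{0,2,0} = 1
G(5) = mex{1,0,1} = 2
G(6) = mex{2,1,2} = 0
G(7) = mex{0,2,0,0} = 1
G(8) = mex{1,0,1,1} = 2
G(9) = mex{2,1,2,2} = 0
G(10) = mex{0,2,0,0} = 1
G(11) = mex{1,0,1,1} = 2
G(12) = mex{2,1,2,2} = 0
G(13) = mex{0,2,0,0} = 1
G(14) = mex{1,0,1,1} = 2
G(n+3) = G(n) holds for n = 0,…,6 (a full window of length max(S) = 7), so the sequence is purely periodic with period 3.

3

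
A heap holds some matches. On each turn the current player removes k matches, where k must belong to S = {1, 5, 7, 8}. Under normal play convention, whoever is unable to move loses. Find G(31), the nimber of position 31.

1

G(0) = 0
G(1) = mex{0} = 1
G(2) = mex{1} = 0
G(3) = mex{0} = 1
G(4) = mex{1} = 0
G(5) = mex{0,0} = 1
G(6) = mex{1,1} = 0
G(7) = mex{0,0,0} = 1
G(8) = mex{1,1,1,0} = 2
G(9) = mex{2,0,0,1} = 3
G(10) = mex{3,1,1,0} = 2
G(11) = mex{2,0,0,1} = 3
G(12) = mex{3,1,1,0} = 2
G(13) = mex{2,2,0,1} = 3
G(14) = mex{3,3,1,0} = 2
G(15) = mex{2,2,2,1} = 0
G(16) = mex{0,3,3,2} = 1
G(17) = mex{1,2,2,3} = 0
G(18) = mex{0,3,3,2} = 1
G(19) = mex{1,2,2,3} = 0
G(20) = mex{0,0,3,2} = 1
G(21) = mex{1,1,2,3} = 0
G(22) = mex{0,0,0,2} = 1
G(23) = mex{1,1,1,0} = 2
G(24) = mex{2,0,0,1} = 3
G(25) = mex{3,1,1,0} = 2
G(26) = mex{2,0,0,1} = 3
G(27) = mex{3,1,1,0} = 2
G(28) = mex{2,2,0,1} = 3
G(29) = mex{3,3,1,0} = 2
G(30) = mex{2,2,2,1} = 0
G(31) = mex{0,3,3,2} = 1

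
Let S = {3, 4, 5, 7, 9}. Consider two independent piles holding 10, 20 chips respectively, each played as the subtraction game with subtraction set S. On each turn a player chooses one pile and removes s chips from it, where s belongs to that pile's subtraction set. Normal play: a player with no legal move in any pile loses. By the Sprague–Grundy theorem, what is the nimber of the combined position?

1

All piles use S = {3, 4, 5, 7, 9}:
G(0) = 0
G(1) = mex{} = 0
G(2) = mex{} = 0
G(3) = mex{0} = 1
G(4) = mex{0,0} = 1
G(5) = mex{0,0,0} = 1
G(6) = mex{1,0,0} = 2
G(7) = mex{1,1,0,0} = 2
G(8) = mex{1,1,1,0} = 2
G(9) = mex{2,1,1,0,0} = 3
G(10) = mex{2,2,1,1,0} = 3
G(11) = mex{2,2,2,1,0} = 3
G(12) = mex{3,2,2,1,1} = 0
G(13) = mex{3,3,2,2,1} = 0
G(14) = mex{3,3,3,2,1} = 0
G(15) = mex{0,3,3,2,2} = 1
G(16) = mex{0,0,3,3,2} = 1
G(17) = mex{0,0,0,3,2} = 1
G(18) = mex{1,0,0,3,3} = 2
G(19) = mex{1,1,0,0,3} = 2
G(20) = mex{1,1,1,0,3} = 2
Pile A: G(10) = 3.
Pile B: G(20) = 2.
Combined Grundy value = 3 ⊕ 2 = 1.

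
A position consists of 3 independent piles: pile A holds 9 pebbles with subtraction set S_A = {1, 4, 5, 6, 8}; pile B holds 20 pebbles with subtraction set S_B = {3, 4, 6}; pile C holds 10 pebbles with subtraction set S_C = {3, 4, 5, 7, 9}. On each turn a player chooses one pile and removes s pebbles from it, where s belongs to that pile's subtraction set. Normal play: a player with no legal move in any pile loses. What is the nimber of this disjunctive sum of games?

Pile A, S = {1, 4, 5, 6, 8}:
G(0) = 0
G(1) = mex{0} = 1
G(2) = mex{1} = 0
G(3) = mex{0} = 1
G(4) = mex{1,0} = 2
G(5) = mex{2,1,0} = 3
G(6) = mex{3,0,1,0} = 2
G(7) = mex{2,1,0,1} = 3
G(8) = mex{3,2,1,0,0} = 4
G(9) = mex{4,3,2,1,1} = 0
G_A(9) = 0.
Pile B, S = {3, 4, 6}:
G(0) = 0
G(1) = mex{} = 0
G(2) = mex{} = 0
G(3) = mex{0} = 1
G(4) = mex{0,0} = 1
G(5) = mex{0,0} = 1
G(6) = mex{1,0,0} = 2
G(7) = mex{1,1,0} = 2
G(8) = mex{1,1,0} = 2
G(9) = mex{2,1,1} = 0
G(10) = mex{2,2,1} = 0
G(11) = mex{2,2,1} = 0
G(12) = mex{0,2,2} = 1
G(13) = mex{0,0,2} = 1
G(14) = mex{0,0,2} = 1
G(15) = mex{1,0,0} = 2
G(16) = mex{1,1,0} = 2
G(17) = mex{1,1,0} = 2
G(18) = mex{2,1,1} = 0
G(19) = mex{2,2,1} = 0
G(20) = mex{2,2,1} = 0
G_B(20) = 0.
Pile C, S = {3, 4, 5, 7, 9}:
n :  0  1  2  3  4  5  6  7  8  9 10
G :  0  0  0  1  1  1  2  2  2  3  3
G_C(10) = 3.
Combined Grundy value = 0 ⊕ 0 ⊕ 3 = 3.

3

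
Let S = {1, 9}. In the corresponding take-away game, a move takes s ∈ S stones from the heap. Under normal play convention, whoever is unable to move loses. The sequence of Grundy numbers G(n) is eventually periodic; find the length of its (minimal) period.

G(0) = 0
G(1) = mex{0} = 1
G(2) = mex{1} = 0
G(3) = mex{0} = 1
G(4) = mex{1} = 0
G(5) = mex{0} = 1
G(6) = mex{1} = 0
G(7) = mex{0} = 1
G(8) = mex{1} = 0
G(9) = mex{0,0} = 1
G(10) = mex{1,1} = 0
G(11) = mex{0,0} = 1
G(12) = mex{1,1} = 0
G(13) = mex{0,0} = 1
G(14) = mex{1,1} = 0
G(n+2) = G(n) holds for n = 0,…,8 (a full window of length max(S) = 9), so the sequence is purely periodic with period 2.

2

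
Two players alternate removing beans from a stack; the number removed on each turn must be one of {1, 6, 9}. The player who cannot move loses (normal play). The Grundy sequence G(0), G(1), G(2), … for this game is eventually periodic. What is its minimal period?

G(0) = 0
G(1) = mex{0} = 1
G(2) = mex{1} = 0
G(3) = mex{0} = 1
G(4) = mex{1} = 0
G(5) = mex{0} = 1
G(6) = mex{1,0} = 2
G(7) = mex{2,1} = 0
G(8) = mex{0,0} = 1
G(9) = mex{1,1,0} = 2
G(10) = mex{2,0,1} = 3
G(11) = mex{3,1,0} = 2
G(12) = mex{2,2,1} = 0
G(13) = mex{0,0,0} = 1
G(14) = mex{1,1,1} = 0
G(15) = mex{0,2,2} = 1
G(16) = mex{1,3,0} = 2
G(17) = mex{2,2,1} = 0
G(18) = mex{0,0,2} = 1
G(19) = mex{1,1,3} = 0
G(20) = mex{0,0,2} = 1
G(21) = mex{1,1,0} = 2
G(22) = mex{2,2,1} = 0
G(23) = mex{0,0,0} = 1
G(24) = mex{1,1,1} = 0
G(25) = mex{0,0,2} = 1
G(26) = mex{1,1,0} = 2
From n = 11 onward G(n+5) = G(n); since this holds over max(S) = 9 consecutive positions the period is 5 (pre-period 11).

5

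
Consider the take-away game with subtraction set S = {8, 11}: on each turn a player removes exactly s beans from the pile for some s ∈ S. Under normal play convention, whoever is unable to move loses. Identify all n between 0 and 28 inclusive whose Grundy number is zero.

0, 1, 2, 3, 4, 5, 6, 7, 19, 20, 21, 22, 23, 24, 25, 26

n :  0  1  2  3  4  5  6  7  8  9 10 11 12 13 14 15 16 17 18 19 20 21 22 23 24 25 26 27 28
G :  0  0  0  0  0  0  0  0  1  1  1  1  1  1  1  1  2  2  2  0  0  0  0  0  0  0  0  1  1
P-positions are exactly the n with G(n) = 0.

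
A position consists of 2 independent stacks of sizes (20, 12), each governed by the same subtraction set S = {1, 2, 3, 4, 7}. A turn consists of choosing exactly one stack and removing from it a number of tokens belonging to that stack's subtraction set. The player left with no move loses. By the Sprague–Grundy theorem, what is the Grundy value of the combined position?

2

All stacks use S = {1, 2, 3, 4, 7}:
G(0) = 0
G(1) = mex{0} = 1
G(2) = mex{1,0} = 2
G(3) = mex{2,1,0} = 3
G(4) = mex{3,2,1,0} = 4
G(5) = mex{4,3,2,1} = 0
G(6) = mex{0,4,3,2} = 1
G(7) = mex{1,0,4,3,0} = 2
G(8) = mex{2,1,0,4,1} = 3
G(9) = mex{3,2,1,0,2} = 4
G(10) = mex{4,3,2,1,3} = 0
G(11) = mex{0,4,3,2,4} = 1
G(12) = mex{1,0,4,3,0} = 2
G(13) = mex{2,1,0,4,1} = 3
G(14) = mex{3,2,1,0,2} = 4
G(15) = mex{4,3,2,1,3} = 0
G(16) = mex{0,4,3,2,4} = 1
G(17) = mex{1,0,4,3,0} = 2
G(18) = mex{2,1,0,4,1} = 3
G(19) = mex{3,2,1,0,2} = 4
G(20) = mex{4,3,2,1,3} = 0
Stack A: G(20) = 0.
Stack B: G(12) = 2.
Combined Grundy value = 0 ⊕ 2 = 2.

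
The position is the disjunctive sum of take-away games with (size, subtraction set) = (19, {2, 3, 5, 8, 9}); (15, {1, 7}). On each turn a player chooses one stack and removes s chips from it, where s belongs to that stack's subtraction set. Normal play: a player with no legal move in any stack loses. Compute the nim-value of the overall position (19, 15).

0

Stack A, S = {2, 3, 5, 8, 9}:
n :  0  1  2  3  4  5  6  7  8  9 10 11 12 13 14 15 16 17 18 19
G :  0  0  1  1  2  2  3  0  4  1  3  0  4  1  5  2  2  0  0  1
G_A(19) = 1.
Stack B, S = {1, 7}:
n :  0  1  2  3  4  5  6  7  8  9 10 11 12 13 14 15
G :  0  1  0  1  0  1  0  1  0  1  0  1  0  1  0  1
G_B(15) = 1.
Combined Grundy value = 1 ⊕ 1 = 0.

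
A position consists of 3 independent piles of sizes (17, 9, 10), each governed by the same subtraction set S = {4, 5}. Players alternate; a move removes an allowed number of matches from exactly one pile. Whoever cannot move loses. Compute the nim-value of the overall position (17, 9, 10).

2

All piles use S = {4, 5}:
G(0) = 0
G(1) = mex{} = 0
G(2) = mex{} = 0
G(3) = mex{} = 0
G(4) = mex{0} = 1
G(5) = mex{0,0} = 1
G(6) = mex{0,0} = 1
G(7) = mex{0,0} = 1
G(8) = mex{1,0} = 2
G(9) = mex{1,1} = 0
G(10) = mex{1,1} = 0
G(11) = mex{1,1} = 0
G(12) = mex{2,1} = 0
G(13) = mex{0,2} = 1
G(14) = mex{0,0} = 1
G(15) = mex{0,0} = 1
G(16) = mex{0,0} = 1
G(17) = mex{1,0} = 2
Pile A: G(17) = 2.
Pile B: G(9) = 0.
Pile C: G(10) = 0.
Combined Grundy value = 2 ⊕ 0 ⊕ 0 = 2.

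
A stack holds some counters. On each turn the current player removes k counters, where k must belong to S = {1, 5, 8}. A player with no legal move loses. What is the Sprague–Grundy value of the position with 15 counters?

0

n :  0  1  2  3  4  5  6  7  8  9 10 11 12 13 14 15
G :  0  1  0  1  0  1  0  1  2  3  2  3  2  0  1  0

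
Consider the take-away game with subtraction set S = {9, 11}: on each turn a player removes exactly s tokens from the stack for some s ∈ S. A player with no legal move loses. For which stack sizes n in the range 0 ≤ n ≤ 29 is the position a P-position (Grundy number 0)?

n :  0  1  2  3  4  5  6  7  8  9 10 11 12 13 14 15 16 17 18 19 20 21 22 23 24 25 26 27 28 29
G :  0  0  0  0  0  0  0  0  0  1  1  1  1  1  1  1  1  1  2  2  0  0  0  0  0  0  0  0  0  1
P-positions are exactly the n with G(n) = 0.

0, 1, 2, 3, 4, 5, 6, 7, 8, 20, 21, 22, 23, 24, 25, 26, 27, 28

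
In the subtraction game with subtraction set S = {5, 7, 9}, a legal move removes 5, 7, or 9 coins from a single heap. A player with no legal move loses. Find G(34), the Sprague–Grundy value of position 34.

1

G(0) = 0
G(1) = mex{} = 0
G(2) = mex{} = 0
G(3) = mex{} = 0
G(4) = mex{} = 0
G(5) = mex{0} = 1
G(6) = mex{0} = 1
G(7) = mex{0,0} = 1
G(8) = mex{0,0} = 1
G(9) = mex{0,0,0} = 1
G(10) = mex{1,0,0} = 2
G(11) = mex{1,0,0} = 2
G(12) = mex{1,1,0} = 2
G(13) = mex{1,1,0} = 2
G(14) = mex{1,1,1} = 0
G(15) = mex{2,1,1} = 0
G(16) = mex{2,1,1} = 0
G(17) = mex{2,2,1} = 0
G(18) = mex{2,2,1} = 0
G(19) = mex{0,2,2} = 1
G(20) = mex{0,2,2} = 1
G(21) = mex{0,0,2} = 1
G(22) = mex{0,0,2} = 1
G(23) = mex{0,0,0} = 1
G(24) = mex{1,0,0} = 2
G(25) = mex{1,0,0} = 2
G(26) = mex{1,1,0} = 2
G(27) = mex{1,1,0} = 2
G(28) = mex{1,1,1} = 0
G(29) = mex{2,1,1} = 0
G(30) = mex{2,1,1} = 0
G(31) = mex{2,2,1} = 0
G(32) = mex{2,2,1} = 0
G(33) = mex{0,2,2} = 1
G(34) = mex{0,2,2} = 1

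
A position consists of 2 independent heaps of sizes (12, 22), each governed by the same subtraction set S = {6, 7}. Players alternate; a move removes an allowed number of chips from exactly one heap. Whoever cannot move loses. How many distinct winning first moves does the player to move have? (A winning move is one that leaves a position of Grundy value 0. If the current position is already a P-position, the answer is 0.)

1

All heaps use S = {6, 7}:
n :  0  1  2  3  4  5  6  7  8  9 10 11 12 13 14 15 16 17 18 19 20 21 22
G :  0  0  0  0  0  0  1  1  1  1  1  1  2  0  0  0  0  0  0  1  1  1  1
Heap A: G(12) = 2.
Heap B: G(22) = 1.
Combined Grundy value = 2 ⊕ 1 = 3.
A winning move leaves total XOR = 0, i.e. changes one component's Grundy value g to g ⊕ X where X is the current total.
Heap A: need g' = 2⊕3 = 1. Options: 12−6→G=1, 12−7→G=0. Hits: 1.
Heap B: need g' = 1⊕3 = 2. Options: 22−6→G=0, 22−7→G=0. Hits: 0.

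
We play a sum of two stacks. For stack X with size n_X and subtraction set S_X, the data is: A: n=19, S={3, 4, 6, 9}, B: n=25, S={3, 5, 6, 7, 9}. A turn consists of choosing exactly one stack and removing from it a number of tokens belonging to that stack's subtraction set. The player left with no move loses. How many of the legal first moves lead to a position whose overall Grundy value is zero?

4

Stack A, S = {3, 4, 6, 9}:
G(0) = 0
G(1) = mex{} = 0
G(2) = mex{} = 0
G(3) = mex{0} = 1
G(4) = mex{0,0} = 1
G(5) = mex{0,0} = 1
G(6) = mex{1,0,0} = 2
G(7) = mex{1,1,0} = 2
G(8) = mex{1,1,0} = 2
G(9) = mex{2,1,1,0} = 3
G(10) = mex{2,2,1,0} = 3
G(11) = mex{2,2,1,0} = 3
G(12) = mex{3,2,2,1} = 0
G(13) = mex{3,3,2,1} = 0
G(14) = mex{3,3,2,1} = 0
G(15) = mex{0,3,3,2} = 1
G(16) = mex{0,0,3,2} = 1
G(17) = mex{0,0,3,2} = 1
G(18) = mex{1,0,0,3} = 2
G(19) = mex{1,1,0,3} = 2
G_A(19) = 2.
Stack B, S = {3, 5, 6, 7, 9}:
n :  0  1  2  3  4  5  6  7  8  9 10 11 12 13 14 15 16 17 18 19 20 21 22 23 24 25
G :  0  0  0  1  1  1  2  2  2  3  3  3  0  0  0  1  1  1  2  2  2  3  3  3  0  0
G_B(25) = 0.
Combined Grundy value = 2 ⊕ 0 = 2.
A winning move leaves total XOR = 0, i.e. changes one component's Grundy value g to g ⊕ X where X is the current total.
Stack A: need g' = 2⊕2 = 0. Options: 19−3→G=1, 19−4→G=1, 19−6→G=0, 19−9→G=3. Hits: 1.
Stack B: need g' = 0⊕2 = 2. Options: 25−3→G=3, 25−5→G=2, 25−6→G=2, 25−7→G=2, 25−9→G=1. Hits: 3.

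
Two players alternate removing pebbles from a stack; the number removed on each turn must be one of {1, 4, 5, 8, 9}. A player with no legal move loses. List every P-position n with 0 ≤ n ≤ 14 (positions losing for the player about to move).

G(0) = 0
G(1) = mex{0} = 1
G(2) = mex{1} = 0
G(3) = mex{0} = 1
G(4) = mex{1,0} = 2
G(5) = mex{2,1,0} = 3
G(6) = mex{3,0,1} = 2
G(7) = mex{2,1,0} = 3
G(8) = mex{3,2,1,0} = 4
G(9) = mex{4,3,2,1,0} = 5
G(10) = mex{5,2,3,0,1} = 4
G(11) = mex{4,3,2,1,0} = 5
G(12) = mex{5,4,3,2,1} = 0
G(13) = mex{0,5,4,3,2} = 1
G(14) = mex{1,4,5,2,3} = 0
P-positions are exactly the n with G(n) = 0.

0, 2, 12, 14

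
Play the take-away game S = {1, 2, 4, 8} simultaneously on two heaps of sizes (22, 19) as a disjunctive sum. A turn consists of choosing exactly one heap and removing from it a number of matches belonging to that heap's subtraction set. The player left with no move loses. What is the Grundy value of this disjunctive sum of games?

All heaps use S = {1, 2, 4, 8}:
G(0) = 0
G(1) = mex{0} = 1
G(2) = mex{1,0} = 2
G(3) = mex{2,1} = 0
G(4) = mex{0,2,0} = 1
G(5) = mex{1,0,1} = 2
G(6) = mex{2,1,2} = 0
G(7) = mex{0,2,0} = 1
G(8) = mex{1,0,1,0} = 2
G(9) = mex{2,1,2,1} = 0
G(10) = mex{0,2,0,2} = 1
G(11) = mex{1,0,1,0} = 2
G(12) = mex{2,1,2,1} = 0
G(13) = mex{0,2,0,2} = 1
G(14) = mex{1,0,1,0} = 2
G(15) = mex{2,1,2,1} = 0
G(16) = mex{0,2,0,2} = 1
G(17) = mex{1,0,1,0} = 2
G(18) = mex{2,1,2,1} = 0
G(19) = mex{0,2,0,2} = 1
G(20) = mex{1,0,1,0} = 2
G(21) = mex{2,1,2,1} = 0
G(22) = mex{0,2,0,2} = 1
Heap A: G(22) = 1.
Heap B: G(19) = 1.
Combined Grundy value = 1 ⊕ 1 = 0.

0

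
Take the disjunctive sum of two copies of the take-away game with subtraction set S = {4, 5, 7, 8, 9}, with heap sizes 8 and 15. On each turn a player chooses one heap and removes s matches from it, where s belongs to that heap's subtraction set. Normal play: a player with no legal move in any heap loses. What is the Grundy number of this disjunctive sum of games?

2

All heaps use S = {4, 5, 7, 8, 9}:
n :  0  1  2  3  4  5  6  7  8  9 10 11 12 13 14 15
G :  0  0  0  0  1  1  1  1  2  2  2  2  3  0  0  0
Heap A: G(8) = 2.
Heap B: G(15) = 0.
Combined Grundy value = 2 ⊕ 0 = 2.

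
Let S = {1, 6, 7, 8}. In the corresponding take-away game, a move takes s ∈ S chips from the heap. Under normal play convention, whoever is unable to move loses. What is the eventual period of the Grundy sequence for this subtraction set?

n :  0  1  2  3  4  5  6  7  8  9 10 11 12 13 14 15 16 17 18 19 20 21 22 23 24 25 26 27
G :  0  1  0  1  0  1  2  3  2  3  2  3  4  0  1  0  1  0  1  2  3  2  3  2  3  4  0  1
G(n+13) = G(n) holds for n = 0,…,7 (a full window of length max(S) = 8), so the sequence is purely periodic with period 13.

13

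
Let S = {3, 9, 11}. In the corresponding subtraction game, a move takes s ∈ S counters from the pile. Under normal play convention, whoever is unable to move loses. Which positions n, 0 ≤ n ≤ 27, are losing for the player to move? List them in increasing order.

0, 1, 2, 6, 7, 8, 14, 20, 21, 22, 26, 27

n :  0  1  2  3  4  5  6  7  8  9 10 11 12 13 14 15 16 17 18 19 20 21 22 23 24 25 26 27
G :  0  0  0  1  1  1  0  0  0  1  1  1  2  2  0  3  3  1  2  2  0  0  0  1  1  1  0  0
P-positions are exactly the n with G(n) = 0.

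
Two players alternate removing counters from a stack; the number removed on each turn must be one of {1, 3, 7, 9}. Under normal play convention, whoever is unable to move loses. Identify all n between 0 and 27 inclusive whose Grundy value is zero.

0, 2, 4, 6, 8, 10, 12, 14, 16, 18, 20, 22, 24, 26

G(0) = 0
G(1) = mex{0} = 1
G(2) = mex{1} = 0
G(3) = mex{0,0} = 1
G(4) = mex{1,1} = 0
G(5) = mex{0,0} = 1
G(6) = mex{1,1} = 0
G(7) = mex{0,0,0} = 1
G(8) = mex{1,1,1} = 0
G(9) = mex{0,0,0,0} = 1
G(10) = mex{1,1,1,1} = 0
G(11) = mex{0,0,0,0} = 1
G(12) = mex{1,1,1,1} = 0
G(13) = mex{0,0,0,0} = 1
G(14) = mex{1,1,1,1} = 0
G(15) = mex{0,0,0,0} = 1
G(16) = mex{1,1,1,1} = 0
G(17) = mex{0,0,0,0} = 1
G(18) = mex{1,1,1,1} = 0
G(19) = mex{0,0,0,0} = 1
G(20) = mex{1,1,1,1} = 0
G(21) = mex{0,0,0,0} = 1
G(22) = mex{1,1,1,1} = 0
G(23) = mex{0,0,0,0} = 1
G(24) = mex{1,1,1,1} = 0
G(25) = mex{0,0,0,0} = 1
G(26) = mex{1,1,1,1} = 0
G(27) = mex{0,0,0,0} = 1
P-positions are exactly the n with G(n) = 0.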